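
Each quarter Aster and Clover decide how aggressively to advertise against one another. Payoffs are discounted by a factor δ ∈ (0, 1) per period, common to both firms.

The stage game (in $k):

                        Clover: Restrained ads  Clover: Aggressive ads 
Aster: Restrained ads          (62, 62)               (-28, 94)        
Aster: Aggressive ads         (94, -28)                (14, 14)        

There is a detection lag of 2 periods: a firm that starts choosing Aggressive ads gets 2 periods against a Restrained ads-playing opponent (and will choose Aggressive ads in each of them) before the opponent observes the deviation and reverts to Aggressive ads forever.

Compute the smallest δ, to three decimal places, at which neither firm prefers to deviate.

A deviator earns 94 for 2 periods, then 14 forever; cooperating earns 62 forever. Multiplying the IC by (1−δ):
62 ≥ 94(1−δ^2) + 14δ^2, so 80·δ^2 ≥ 32 and δ^2 ≥ 2/5.
δ ≥ (2/5)^(1/2) ≈ 0.632.

0.632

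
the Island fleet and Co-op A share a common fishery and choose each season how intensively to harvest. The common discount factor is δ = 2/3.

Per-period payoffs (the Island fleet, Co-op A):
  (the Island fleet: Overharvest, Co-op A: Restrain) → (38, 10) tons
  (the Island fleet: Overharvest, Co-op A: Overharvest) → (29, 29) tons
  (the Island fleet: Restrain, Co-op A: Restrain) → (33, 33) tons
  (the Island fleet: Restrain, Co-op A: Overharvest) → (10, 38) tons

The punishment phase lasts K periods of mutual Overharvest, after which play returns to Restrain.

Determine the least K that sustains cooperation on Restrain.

No profitable deviation requires (33−29)(δ+…+δ^K) ≥ 38−33, i.e. δ+…+δ^K ≥ 5/4 ≈ 1.2500.
With δ = 2/3, the partial sums are K=1: 0.6667, K=2: 1.1111, K=3: 1.4074.
K = 3 is the first length at which the sum reaches 1.2500.

3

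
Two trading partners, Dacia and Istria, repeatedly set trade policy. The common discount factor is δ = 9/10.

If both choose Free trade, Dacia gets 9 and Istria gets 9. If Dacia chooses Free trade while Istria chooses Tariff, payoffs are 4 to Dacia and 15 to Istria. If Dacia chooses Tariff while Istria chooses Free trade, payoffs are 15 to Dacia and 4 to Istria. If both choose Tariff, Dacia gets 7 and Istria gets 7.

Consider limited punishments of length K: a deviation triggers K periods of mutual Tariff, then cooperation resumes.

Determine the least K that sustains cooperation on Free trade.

Need Σ_{k=1}^{K} δ^k ≥ (15−9)/(9−7) = 3.0000 at δ = 9/10.
At K = 3 the sum is 2.4390 < 3.0000; at K = 4 it is 3.0951 ≥ 3.0000.
So the minimum punishment length is K = 4.

4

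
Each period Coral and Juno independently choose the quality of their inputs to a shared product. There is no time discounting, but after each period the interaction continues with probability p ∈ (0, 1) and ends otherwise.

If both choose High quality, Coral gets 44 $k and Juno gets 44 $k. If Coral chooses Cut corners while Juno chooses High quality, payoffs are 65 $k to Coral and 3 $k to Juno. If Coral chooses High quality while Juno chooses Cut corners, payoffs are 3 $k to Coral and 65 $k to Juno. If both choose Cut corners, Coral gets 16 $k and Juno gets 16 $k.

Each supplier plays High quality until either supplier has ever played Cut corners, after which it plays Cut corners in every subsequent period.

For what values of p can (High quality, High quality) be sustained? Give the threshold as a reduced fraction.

With no time discounting, the continuation probability p plays the role of the discount factor.
Grim-trigger IC: 44/(1−p) ≥ 65 + 16p/(1−p) ⇒ p ≥ (65−44)/(65−16) = 3/7.

3/7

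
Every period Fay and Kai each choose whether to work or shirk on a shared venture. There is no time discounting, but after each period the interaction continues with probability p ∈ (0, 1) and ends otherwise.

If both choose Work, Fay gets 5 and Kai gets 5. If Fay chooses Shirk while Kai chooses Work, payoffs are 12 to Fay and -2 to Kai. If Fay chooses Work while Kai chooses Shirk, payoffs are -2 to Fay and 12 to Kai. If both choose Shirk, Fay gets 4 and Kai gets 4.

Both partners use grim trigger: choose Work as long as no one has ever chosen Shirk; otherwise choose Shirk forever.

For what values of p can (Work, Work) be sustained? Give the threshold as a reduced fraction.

Expected cooperation value is 5 + p·5 + p²·5 + … = 5/(1−p); deviation gives 12 + p·4/(1−p).
5 ≥ 12(1−p) + 4p ⇒ 8p ≥ 7 ⇒ p ≥ 7/8.

7/8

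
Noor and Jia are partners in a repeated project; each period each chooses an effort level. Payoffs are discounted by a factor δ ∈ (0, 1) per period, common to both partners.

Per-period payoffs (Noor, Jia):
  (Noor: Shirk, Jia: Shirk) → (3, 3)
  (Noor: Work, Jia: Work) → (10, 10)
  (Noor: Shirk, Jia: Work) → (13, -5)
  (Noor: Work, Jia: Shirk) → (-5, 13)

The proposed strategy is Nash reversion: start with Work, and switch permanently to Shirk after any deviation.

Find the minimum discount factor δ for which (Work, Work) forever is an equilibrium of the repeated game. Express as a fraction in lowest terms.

Under grim trigger the critical discount factor is (T−C)/(T−P) with T = 13, C = 10, P = 3.
δ* = (13−10)/(13−3) = 3/10.

3/10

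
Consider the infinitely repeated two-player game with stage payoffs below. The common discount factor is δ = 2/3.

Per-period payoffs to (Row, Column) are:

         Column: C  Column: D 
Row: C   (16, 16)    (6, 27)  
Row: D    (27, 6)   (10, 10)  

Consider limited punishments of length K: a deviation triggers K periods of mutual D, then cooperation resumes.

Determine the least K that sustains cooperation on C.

7

No profitable deviation requires (16−10)(δ+…+δ^K) ≥ 27−16, i.e. δ+…+δ^K ≥ 11/6 ≈ 1.8333.
With δ = 2/3, the partial sums are K=1: 0.6667, K=2: 1.1111, …, K=5: 1.7366, K=6: 1.8244, K=7: 1.8829.
K = 7 is the first length at which the sum reaches 1.8333.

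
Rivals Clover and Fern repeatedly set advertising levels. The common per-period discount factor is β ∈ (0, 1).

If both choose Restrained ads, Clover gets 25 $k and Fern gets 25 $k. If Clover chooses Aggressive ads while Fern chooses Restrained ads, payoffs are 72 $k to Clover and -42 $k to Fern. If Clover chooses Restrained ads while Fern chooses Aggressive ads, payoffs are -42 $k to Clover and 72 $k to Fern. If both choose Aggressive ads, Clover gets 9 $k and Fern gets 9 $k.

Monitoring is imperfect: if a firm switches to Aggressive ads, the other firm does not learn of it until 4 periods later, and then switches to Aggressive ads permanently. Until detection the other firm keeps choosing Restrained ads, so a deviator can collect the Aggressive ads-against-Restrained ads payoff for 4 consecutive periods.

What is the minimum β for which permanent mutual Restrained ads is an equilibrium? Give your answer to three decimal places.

A deviator earns 72 for 4 periods, then 9 forever; cooperating earns 25 forever. Multiplying the IC by (1−β):
25 ≥ 72(1−β^4) + 9β^4, so 63·β^4 ≥ 47 and β^4 ≥ 47/63.
β ≥ (47/63)^(1/4) ≈ 0.929.

0.929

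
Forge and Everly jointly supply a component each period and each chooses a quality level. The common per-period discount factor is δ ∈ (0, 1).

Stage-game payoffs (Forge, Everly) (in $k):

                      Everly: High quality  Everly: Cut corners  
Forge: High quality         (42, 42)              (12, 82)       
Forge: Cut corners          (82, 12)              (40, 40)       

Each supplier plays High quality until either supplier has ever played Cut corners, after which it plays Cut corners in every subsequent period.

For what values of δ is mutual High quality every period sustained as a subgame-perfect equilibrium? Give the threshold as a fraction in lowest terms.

Cooperation forever yields 42 each period: 42/(1−δ).
Deviating yields 82 once, then 40 forever: 82 + 40δ/(1−δ).
No profitable deviation requires 42/(1−δ) ≥ 82 + 40δ/(1−δ).
Multiplying by (1−δ): 42 ≥ 82(1−δ) + 40δ = 82 − 42δ.
So 42δ ≥ 40, i.e. δ ≥ 40/42 = 20/21.

20/21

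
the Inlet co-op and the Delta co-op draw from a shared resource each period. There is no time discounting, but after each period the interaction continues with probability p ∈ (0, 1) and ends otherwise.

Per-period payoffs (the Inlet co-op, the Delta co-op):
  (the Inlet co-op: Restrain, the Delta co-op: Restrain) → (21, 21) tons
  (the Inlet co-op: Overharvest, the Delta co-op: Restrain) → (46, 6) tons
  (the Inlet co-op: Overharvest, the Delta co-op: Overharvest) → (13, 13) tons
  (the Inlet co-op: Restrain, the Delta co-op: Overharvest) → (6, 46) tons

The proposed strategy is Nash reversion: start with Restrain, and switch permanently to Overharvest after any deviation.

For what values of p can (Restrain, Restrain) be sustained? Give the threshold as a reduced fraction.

With no time discounting, the continuation probability p plays the role of the discount factor.
Grim-trigger IC: 21/(1−p) ≥ 46 + 13p/(1−p) ⇒ p ≥ (46−21)/(46−13) = 25/33.

25/33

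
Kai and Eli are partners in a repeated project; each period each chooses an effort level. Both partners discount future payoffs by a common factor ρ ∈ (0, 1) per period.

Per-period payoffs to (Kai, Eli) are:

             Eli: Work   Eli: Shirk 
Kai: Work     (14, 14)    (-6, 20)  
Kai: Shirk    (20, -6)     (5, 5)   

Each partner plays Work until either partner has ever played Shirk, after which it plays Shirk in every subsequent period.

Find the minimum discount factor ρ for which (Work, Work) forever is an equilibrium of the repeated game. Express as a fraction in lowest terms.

2/5

One-period gain from deviating is 20 − 14 = 6. The loss is 14 − 5 = 9 in every subsequent period, with present value 9·ρ/(1−ρ).
Deviation is unprofitable when 9·ρ/(1−ρ) ≥ 6, i.e. ρ/(1−ρ) ≥ 2/3.
Equivalently ρ ≥ 6/(6+9) = 2/5.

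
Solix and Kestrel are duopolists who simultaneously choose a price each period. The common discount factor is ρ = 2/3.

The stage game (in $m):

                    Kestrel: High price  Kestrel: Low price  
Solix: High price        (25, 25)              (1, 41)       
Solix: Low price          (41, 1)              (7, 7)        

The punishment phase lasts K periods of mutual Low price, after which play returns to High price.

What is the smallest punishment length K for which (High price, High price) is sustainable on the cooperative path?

2

Need Σ_{k=1}^{K} ρ^k ≥ (41−25)/(25−7) = 0.8889 at ρ = 2/3.
At K = 1 the sum is 0.6667 < 0.8889; at K = 2 it is 1.1111 ≥ 0.8889.
So the minimum punishment length is K = 2.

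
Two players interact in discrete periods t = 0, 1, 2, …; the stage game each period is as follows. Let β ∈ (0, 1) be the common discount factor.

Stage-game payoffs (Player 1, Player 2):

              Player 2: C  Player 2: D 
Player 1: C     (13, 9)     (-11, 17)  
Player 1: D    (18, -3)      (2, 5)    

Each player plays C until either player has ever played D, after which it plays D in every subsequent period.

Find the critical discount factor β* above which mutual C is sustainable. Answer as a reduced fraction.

For Player 1: deviation gain 18−13 = 5, per-period punishment loss 13−2 = 11. IC gives β ≥ 5/16.
For Player 2: gain 8, loss 4 per period, so β ≥ 8/12 = 2/3.
The tighter constraint is Player 2's, so cooperation needs β ≥ 2/3.

2/3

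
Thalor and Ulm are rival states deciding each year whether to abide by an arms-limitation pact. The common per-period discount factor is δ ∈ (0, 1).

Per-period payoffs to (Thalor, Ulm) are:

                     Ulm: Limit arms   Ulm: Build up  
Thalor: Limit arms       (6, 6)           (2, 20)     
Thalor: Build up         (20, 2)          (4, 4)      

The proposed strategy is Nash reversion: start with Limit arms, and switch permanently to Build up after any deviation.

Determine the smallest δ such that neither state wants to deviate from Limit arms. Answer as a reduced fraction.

One-period gain from deviating is 20 − 6 = 14. The loss is 6 − 4 = 2 in every subsequent period, with present value 2·δ/(1−δ).
Deviation is unprofitable when 2·δ/(1−δ) ≥ 14, i.e. δ/(1−δ) ≥ 7.
Equivalently δ ≥ 14/(14+2) = 7/8.

7/8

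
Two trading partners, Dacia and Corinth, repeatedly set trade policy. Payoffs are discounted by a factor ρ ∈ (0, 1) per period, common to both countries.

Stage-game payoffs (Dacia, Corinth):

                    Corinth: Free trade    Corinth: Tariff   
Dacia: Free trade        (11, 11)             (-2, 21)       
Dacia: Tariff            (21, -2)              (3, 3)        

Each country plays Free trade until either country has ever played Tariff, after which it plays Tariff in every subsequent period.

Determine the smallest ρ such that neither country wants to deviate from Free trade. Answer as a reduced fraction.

One-period gain from deviating is 21 − 11 = 10. The loss is 11 − 3 = 8 in every subsequent period, with present value 8·ρ/(1−ρ).
Deviation is unprofitable when 8·ρ/(1−ρ) ≥ 10, i.e. ρ/(1−ρ) ≥ 5/4.
Equivalently ρ ≥ 10/(10+8) = 5/9.

5/9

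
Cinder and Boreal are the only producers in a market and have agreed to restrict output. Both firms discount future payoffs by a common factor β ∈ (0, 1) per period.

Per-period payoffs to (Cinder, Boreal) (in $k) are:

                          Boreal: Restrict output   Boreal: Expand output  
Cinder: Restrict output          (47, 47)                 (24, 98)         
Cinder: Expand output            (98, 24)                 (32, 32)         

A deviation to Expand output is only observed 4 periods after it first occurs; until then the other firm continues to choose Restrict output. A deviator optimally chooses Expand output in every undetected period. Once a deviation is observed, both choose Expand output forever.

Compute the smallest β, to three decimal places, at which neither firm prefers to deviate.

0.938

The best deviation is to choose Expand output for all 4 undetected periods, earning 98 each, then 32 forever once detected.
Deviation value: 98(1−β^4)/(1−β) + 32β^4/(1−β); cooperation value: 47/(1−β).
IC: 47 ≥ 98(1−β^4) + 32β^4 = 98 − 66β^4.
So β^4 ≥ 51/66 = 17/22, giving β ≥ (17/22)^(1/4) ≈ 0.938.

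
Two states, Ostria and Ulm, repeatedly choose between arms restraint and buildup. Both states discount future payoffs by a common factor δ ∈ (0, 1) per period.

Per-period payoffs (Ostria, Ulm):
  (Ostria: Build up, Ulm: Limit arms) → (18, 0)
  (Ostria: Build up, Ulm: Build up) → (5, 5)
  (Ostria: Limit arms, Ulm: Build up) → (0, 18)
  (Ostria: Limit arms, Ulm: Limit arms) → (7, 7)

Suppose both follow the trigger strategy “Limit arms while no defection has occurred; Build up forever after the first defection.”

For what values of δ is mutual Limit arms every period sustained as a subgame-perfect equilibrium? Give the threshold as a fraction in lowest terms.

One-period gain from deviating is 18 − 7 = 11. The loss is 7 − 5 = 2 in every subsequent period, with present value 2·δ/(1−δ).
Deviation is unprofitable when 2·δ/(1−δ) ≥ 11, i.e. δ/(1−δ) ≥ 11/2.
Equivalently δ ≥ 11/(11+2) = 11/13.

11/13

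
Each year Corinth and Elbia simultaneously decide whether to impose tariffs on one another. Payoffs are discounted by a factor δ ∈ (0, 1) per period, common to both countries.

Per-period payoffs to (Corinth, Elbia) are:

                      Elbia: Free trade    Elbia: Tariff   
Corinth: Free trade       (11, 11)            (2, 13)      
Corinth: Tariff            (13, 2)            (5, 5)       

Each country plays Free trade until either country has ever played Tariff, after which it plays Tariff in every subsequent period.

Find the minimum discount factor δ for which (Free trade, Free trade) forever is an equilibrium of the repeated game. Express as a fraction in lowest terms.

11/(1−δ) ≥ 13 + 5δ/(1−δ)
11 ≥ 13 − 8δ
δ ≥ 2/8 = 1/4.

1/4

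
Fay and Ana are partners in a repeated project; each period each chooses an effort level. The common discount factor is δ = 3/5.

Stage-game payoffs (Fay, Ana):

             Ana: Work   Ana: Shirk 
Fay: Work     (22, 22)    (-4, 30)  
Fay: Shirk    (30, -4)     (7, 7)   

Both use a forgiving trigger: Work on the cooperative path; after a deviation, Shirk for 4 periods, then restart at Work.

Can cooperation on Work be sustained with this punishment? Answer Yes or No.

IC: δ+…+δ^4 ≥ (30−22)/(22−7) = 8/15.
At δ = 3/5: partial sum = 1.3056 ≥ 0.5333. Cooperation sustainable.

Yes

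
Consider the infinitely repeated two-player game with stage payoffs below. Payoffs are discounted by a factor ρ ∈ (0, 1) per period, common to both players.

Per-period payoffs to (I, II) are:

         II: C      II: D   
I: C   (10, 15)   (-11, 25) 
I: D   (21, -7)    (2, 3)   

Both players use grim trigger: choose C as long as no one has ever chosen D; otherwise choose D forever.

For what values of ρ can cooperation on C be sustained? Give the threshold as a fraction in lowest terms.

I: cooperation gives 10 each period; deviation gives 21 once then 2 forever.
  10/(1−ρ) ≥ 21 + 2ρ/(1−ρ) ⇒ ρ ≥ 11/19.
II: cooperation gives 15 each period; deviation gives 25 once then 3 forever.
  ρ ≥ 10/22 = 5/11.
Both must hold, so the binding constraint is I's: ρ ≥ 11/19.

11/19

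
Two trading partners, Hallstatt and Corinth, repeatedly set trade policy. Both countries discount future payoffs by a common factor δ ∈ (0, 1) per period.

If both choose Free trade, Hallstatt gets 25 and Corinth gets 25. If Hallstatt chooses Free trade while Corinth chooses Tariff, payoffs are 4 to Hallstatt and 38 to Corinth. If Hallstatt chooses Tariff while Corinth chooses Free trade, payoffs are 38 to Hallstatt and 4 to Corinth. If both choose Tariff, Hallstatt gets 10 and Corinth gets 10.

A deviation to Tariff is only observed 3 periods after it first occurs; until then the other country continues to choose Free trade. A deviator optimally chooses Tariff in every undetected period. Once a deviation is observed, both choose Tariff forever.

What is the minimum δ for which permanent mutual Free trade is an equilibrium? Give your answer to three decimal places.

0.774

The best deviation is to choose Tariff for all 3 undetected periods, earning 38 each, then 10 forever once detected.
Deviation value: 38(1−δ^3)/(1−δ) + 10δ^3/(1−δ); cooperation value: 25/(1−δ).
IC: 25 ≥ 38(1−δ^3) + 10δ^3 = 38 − 28δ^3.
So δ^3 ≥ 13/28, giving δ ≥ (13/28)^(1/3) ≈ 0.774.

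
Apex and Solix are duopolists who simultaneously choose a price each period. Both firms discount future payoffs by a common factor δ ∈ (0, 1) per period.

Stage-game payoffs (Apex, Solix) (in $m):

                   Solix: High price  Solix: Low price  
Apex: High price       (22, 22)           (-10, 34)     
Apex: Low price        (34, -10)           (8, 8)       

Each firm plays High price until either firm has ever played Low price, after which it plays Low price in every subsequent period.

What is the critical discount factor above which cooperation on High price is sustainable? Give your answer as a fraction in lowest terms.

6/13

One-period gain from deviating is 34 − 22 = 12. The loss is 22 − 8 = 14 in every subsequent period, with present value 14·δ/(1−δ).
Deviation is unprofitable when 14·δ/(1−δ) ≥ 12, i.e. δ/(1−δ) ≥ 6/7.
Equivalently δ ≥ 12/(12+14) = 6/13.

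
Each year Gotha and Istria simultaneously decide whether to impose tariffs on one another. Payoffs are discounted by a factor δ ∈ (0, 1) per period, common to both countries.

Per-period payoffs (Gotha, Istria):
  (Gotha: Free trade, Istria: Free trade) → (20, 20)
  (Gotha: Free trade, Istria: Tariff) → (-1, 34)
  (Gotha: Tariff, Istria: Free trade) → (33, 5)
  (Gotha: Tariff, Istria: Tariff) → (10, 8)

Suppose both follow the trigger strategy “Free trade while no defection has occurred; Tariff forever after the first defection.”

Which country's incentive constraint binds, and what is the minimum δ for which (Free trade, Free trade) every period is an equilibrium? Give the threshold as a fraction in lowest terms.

Gotha; δ ≥ 13/23

Gotha's threshold: (33−20)/(33−10) = 13/23.
Istria's threshold: (34−20)/(34−8) = 7/13.
13/23 > 7/13, so Gotha binds and δ* = 13/23.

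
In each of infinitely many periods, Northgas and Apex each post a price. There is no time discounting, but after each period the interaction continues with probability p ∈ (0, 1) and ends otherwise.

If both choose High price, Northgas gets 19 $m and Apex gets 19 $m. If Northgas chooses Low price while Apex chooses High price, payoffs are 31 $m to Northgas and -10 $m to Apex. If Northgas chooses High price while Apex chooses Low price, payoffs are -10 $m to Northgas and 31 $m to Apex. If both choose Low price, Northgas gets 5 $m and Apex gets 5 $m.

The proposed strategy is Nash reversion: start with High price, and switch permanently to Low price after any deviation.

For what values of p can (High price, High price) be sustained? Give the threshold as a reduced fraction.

Expected cooperation value is 19 + p·19 + p²·19 + … = 19/(1−p); deviation gives 31 + p·5/(1−p).
19 ≥ 31(1−p) + 5p ⇒ 26p ≥ 12 ⇒ p ≥ 12/26 = 6/13.

6/13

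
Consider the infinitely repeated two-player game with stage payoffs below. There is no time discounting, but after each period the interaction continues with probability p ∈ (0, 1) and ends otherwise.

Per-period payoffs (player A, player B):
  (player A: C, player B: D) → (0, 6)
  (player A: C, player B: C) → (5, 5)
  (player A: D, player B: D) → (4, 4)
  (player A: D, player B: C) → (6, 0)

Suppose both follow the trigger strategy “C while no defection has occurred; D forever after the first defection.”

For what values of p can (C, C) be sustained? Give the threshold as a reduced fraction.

1/2

Expected cooperation value is 5 + p·5 + p²·5 + … = 5/(1−p); deviation gives 6 + p·4/(1−p).
5 ≥ 6(1−p) + 4p ⇒ 2p ≥ 1 ⇒ p ≥ 1/2.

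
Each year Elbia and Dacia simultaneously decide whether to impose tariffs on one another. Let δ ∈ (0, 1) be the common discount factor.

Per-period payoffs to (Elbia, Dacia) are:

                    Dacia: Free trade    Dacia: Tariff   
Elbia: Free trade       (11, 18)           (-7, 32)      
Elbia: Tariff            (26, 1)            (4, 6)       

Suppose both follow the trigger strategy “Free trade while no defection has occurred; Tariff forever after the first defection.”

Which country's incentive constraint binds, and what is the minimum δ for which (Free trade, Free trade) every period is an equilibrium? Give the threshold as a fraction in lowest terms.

Elbia; δ ≥ 15/22

For Elbia: deviation gain 26−11 = 15, per-period punishment loss 11−4 = 7. IC gives δ ≥ 15/22.
For Dacia: gain 14, loss 12 per period, so δ ≥ 14/26 = 7/13.
The tighter constraint is Elbia's, so cooperation needs δ ≥ 15/22.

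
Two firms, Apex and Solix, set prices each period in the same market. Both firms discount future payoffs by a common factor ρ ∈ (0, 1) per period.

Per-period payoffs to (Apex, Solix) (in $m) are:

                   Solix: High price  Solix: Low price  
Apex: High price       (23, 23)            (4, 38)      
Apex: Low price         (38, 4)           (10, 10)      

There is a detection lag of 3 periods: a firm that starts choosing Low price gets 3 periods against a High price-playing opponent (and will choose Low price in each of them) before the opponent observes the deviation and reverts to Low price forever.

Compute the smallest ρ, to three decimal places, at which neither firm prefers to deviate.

0.812

Deviating for the 3 undetected periods gains 38−23 = 15 per period over cooperation, then loses 23−10 = 13 per period forever once punishment starts.
Gain: 15(1 + ρ + … + ρ^2); loss: 13·ρ^3/(1−ρ).
No profitable deviation ⇔ 15(1−ρ^3) ≤ 13·ρ^3, i.e. ρ^3 ≥ 15/(15+13) = 15/28.
Hence ρ ≥ (15/28)^(1/3) ≈ 0.812.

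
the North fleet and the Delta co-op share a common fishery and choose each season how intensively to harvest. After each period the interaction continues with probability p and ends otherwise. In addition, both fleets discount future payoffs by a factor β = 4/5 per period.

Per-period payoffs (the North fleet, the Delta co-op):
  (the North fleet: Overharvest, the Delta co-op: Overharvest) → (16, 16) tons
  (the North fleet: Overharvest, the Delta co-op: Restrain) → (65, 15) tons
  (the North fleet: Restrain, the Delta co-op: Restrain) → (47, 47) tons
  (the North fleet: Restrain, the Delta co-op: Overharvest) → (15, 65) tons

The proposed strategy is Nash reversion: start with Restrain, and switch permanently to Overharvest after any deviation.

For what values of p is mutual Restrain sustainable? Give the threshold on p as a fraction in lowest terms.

45/98

Expected continuation weight on next period's payoff is β·p = 4/5·p, which plays the role of the discount factor.
Cooperation requires 4/5·p ≥ (65−47)/(65−16) = 18/49, hence p ≥ 45/98.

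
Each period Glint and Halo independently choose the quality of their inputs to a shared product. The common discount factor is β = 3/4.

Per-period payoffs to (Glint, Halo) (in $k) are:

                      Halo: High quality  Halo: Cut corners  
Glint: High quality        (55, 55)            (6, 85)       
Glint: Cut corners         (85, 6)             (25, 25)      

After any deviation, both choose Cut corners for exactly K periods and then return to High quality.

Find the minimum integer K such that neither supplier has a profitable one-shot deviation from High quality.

2

IC: β(1−β^K)/(1−β) ≥ (85−55)/(55−25) = 1.
With β = 3/4: need 1 − β^K ≥ 1·(1−3/4)/(3/4), i.e. β^K ≤ 0.6667.
Since (3/4)^1 = 0.7500 and (3/4)^2 = 0.5625, the smallest such K is 2.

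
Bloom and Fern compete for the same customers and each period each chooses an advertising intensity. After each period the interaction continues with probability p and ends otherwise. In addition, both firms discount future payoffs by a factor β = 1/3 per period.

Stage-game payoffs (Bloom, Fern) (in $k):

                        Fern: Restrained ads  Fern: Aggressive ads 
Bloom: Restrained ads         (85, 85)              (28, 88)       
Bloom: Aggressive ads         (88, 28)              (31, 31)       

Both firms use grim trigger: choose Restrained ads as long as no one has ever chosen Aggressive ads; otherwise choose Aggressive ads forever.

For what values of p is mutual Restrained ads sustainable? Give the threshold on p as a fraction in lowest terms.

Expected continuation weight on next period's payoff is β·p = 1/3·p, which plays the role of the discount factor.
Cooperation requires 1/3·p ≥ (88−85)/(88−31) = 1/19, hence p ≥ 3/19.

3/19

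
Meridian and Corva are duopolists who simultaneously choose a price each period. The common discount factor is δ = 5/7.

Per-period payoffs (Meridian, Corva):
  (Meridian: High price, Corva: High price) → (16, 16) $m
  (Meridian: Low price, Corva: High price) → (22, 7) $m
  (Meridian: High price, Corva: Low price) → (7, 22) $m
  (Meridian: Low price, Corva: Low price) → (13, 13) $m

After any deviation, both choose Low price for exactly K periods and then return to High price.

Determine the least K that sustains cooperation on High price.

IC: δ(1−δ^K)/(1−δ) ≥ (22−16)/(16−13) = 2.
With δ = 5/7: need 1 − δ^K ≥ 2·(1−5/7)/(5/7), i.e. δ^K ≤ 0.2000.
Since (5/7)^4 = 0.2603 and (5/7)^5 = 0.1859, the smallest such K is 5.

5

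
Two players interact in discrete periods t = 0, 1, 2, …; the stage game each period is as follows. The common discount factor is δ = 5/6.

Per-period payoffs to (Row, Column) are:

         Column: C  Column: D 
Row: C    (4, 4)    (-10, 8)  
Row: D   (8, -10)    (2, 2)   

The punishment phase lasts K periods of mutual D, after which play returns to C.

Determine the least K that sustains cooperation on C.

3

No profitable deviation requires (4−2)(δ+…+δ^K) ≥ 8−4, i.e. δ+…+δ^K ≥ 2 ≈ 2.0000.
With δ = 5/6, the partial sums are K=1: 0.8333, K=2: 1.5278, K=3: 2.1065.
K = 3 is the first length at which the sum reaches 2.0000.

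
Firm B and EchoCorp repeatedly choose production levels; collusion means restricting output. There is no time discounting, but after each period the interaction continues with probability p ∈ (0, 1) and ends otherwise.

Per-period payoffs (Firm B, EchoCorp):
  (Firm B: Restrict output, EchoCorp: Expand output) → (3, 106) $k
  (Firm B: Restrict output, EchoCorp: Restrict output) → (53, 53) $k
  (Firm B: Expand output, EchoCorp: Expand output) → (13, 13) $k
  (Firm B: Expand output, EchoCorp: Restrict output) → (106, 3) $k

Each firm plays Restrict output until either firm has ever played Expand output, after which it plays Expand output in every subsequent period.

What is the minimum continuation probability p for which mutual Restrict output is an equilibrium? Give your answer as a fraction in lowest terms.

Expected cooperation value is 53 + p·53 + p²·53 + … = 53/(1−p); deviation gives 106 + p·13/(1−p).
53 ≥ 106(1−p) + 13p ⇒ 93p ≥ 53 ⇒ p ≥ 53/93.

53/93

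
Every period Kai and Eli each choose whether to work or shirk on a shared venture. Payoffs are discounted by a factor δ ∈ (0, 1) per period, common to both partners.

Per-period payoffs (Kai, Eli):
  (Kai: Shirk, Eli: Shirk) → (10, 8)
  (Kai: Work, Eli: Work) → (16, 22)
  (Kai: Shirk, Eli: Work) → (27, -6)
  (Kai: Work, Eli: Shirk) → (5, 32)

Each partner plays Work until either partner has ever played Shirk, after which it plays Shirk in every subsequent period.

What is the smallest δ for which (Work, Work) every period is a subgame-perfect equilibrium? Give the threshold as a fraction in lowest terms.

Kai's threshold: (27−16)/(27−10) = 11/17.
Eli's threshold: (32−22)/(32−8) = 5/12.
11/17 > 5/12, so Kai binds and δ* = 11/17.

11/17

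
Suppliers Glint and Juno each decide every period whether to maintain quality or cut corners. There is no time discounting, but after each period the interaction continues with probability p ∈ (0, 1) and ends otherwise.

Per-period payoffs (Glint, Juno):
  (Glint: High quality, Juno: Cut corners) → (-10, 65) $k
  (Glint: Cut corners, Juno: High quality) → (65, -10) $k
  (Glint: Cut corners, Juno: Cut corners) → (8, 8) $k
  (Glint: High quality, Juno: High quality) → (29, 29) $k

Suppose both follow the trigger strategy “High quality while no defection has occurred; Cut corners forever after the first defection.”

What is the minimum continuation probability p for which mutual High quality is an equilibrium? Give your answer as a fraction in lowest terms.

With no time discounting, the continuation probability p plays the role of the discount factor.
Grim-trigger IC: 29/(1−p) ≥ 65 + 8p/(1−p) ⇒ p ≥ (65−29)/(65−8) = 12/19.

12/19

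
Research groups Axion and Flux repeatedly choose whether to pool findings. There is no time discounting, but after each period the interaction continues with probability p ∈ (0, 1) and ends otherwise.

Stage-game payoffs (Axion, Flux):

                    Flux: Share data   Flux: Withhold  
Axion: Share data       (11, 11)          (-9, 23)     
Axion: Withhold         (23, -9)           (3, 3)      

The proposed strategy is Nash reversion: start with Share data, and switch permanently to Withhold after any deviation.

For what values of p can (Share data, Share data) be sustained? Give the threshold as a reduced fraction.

3/5

Expected cooperation value is 11 + p·11 + p²·11 + … = 11/(1−p); deviation gives 23 + p·3/(1−p).
11 ≥ 23(1−p) + 3p ⇒ 20p ≥ 12 ⇒ p ≥ 12/20 = 3/5.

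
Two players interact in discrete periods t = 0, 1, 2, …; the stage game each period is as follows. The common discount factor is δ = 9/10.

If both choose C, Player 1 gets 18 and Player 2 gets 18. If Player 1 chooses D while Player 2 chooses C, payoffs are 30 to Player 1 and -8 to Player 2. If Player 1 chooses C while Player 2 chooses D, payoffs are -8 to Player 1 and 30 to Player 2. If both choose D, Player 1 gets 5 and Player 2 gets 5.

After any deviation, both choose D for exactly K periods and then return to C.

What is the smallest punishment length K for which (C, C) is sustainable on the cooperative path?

2

IC: δ(1−δ^K)/(1−δ) ≥ (30−18)/(18−5) = 12/13.
With δ = 9/10: need 1 − δ^K ≥ 12/13·(1−9/10)/(9/10), i.e. δ^K ≤ 0.8974.
Since (9/10)^1 = 0.9000 and (9/10)^2 = 0.8100, the smallest such K is 2.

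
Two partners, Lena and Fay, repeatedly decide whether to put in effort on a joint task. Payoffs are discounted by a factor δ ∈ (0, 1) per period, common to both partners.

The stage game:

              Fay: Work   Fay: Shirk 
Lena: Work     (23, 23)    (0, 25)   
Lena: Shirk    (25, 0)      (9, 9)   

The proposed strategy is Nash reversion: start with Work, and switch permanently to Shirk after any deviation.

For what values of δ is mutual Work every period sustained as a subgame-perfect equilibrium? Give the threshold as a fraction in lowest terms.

One-period gain from deviating is 25 − 23 = 2. The loss is 23 − 9 = 14 in every subsequent period, with present value 14·δ/(1−δ).
Deviation is unprofitable when 14·δ/(1−δ) ≥ 2, i.e. δ/(1−δ) ≥ 1/7.
Equivalently δ ≥ 2/(2+14) = 1/8.

1/8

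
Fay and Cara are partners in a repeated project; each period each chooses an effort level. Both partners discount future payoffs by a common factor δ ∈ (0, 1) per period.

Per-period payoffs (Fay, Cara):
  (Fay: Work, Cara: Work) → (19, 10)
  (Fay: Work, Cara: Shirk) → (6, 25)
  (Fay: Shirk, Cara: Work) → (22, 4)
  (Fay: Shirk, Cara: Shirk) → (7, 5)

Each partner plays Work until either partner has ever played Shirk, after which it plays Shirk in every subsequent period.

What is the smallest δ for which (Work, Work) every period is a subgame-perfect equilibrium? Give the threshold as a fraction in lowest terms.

Fay's threshold: (22−19)/(22−7) = 1/5.
Cara's threshold: (25−10)/(25−5) = 3/4.
1/5 < 3/4, so Cara binds and δ* = 3/4.

3/4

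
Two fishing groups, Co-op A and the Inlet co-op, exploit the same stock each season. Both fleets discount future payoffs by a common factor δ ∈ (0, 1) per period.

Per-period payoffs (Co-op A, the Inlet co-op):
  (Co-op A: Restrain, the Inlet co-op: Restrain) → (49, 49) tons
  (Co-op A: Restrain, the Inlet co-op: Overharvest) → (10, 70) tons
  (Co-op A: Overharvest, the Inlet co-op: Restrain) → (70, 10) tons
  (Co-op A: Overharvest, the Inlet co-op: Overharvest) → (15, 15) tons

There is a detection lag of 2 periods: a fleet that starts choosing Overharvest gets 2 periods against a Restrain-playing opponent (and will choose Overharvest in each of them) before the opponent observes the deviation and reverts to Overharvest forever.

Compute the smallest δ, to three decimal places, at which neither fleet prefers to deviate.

0.618

A deviator earns 70 for 2 periods, then 15 forever; cooperating earns 49 forever. Multiplying the IC by (1−δ):
49 ≥ 70(1−δ^2) + 15δ^2, so 55·δ^2 ≥ 21 and δ^2 ≥ 21/55.
δ ≥ (21/55)^(1/2) ≈ 0.618.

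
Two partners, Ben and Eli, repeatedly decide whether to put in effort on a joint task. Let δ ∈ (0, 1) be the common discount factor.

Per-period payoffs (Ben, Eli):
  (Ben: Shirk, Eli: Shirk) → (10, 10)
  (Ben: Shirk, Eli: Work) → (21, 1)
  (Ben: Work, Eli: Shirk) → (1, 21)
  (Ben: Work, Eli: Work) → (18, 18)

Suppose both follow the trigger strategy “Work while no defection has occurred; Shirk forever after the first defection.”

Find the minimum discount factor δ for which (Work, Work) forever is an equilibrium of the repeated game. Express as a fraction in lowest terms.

18/(1−δ) ≥ 21 + 10δ/(1−δ)
18 ≥ 21 − 11δ
δ ≥ 3/11.

3/11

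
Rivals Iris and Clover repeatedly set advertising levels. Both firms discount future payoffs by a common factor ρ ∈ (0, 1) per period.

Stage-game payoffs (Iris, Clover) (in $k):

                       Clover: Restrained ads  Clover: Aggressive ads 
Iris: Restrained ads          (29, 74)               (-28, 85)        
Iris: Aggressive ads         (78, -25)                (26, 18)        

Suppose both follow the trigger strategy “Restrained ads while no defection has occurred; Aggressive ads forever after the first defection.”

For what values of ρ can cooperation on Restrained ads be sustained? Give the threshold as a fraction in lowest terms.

Iris's threshold: (78−29)/(78−26) = 49/52.
Clover's threshold: (85−74)/(85−18) = 11/67.
49/52 > 11/67, so Iris binds and ρ* = 49/52.

49/52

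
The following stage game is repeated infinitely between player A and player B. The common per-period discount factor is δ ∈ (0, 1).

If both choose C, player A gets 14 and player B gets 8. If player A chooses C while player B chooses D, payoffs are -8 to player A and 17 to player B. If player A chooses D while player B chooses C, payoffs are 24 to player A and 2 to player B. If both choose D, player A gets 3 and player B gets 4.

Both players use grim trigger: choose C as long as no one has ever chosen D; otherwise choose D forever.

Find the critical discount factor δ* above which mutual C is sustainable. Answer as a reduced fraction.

player A's threshold: (24−14)/(24−3) = 10/21.
player B's threshold: (17−8)/(17−4) = 9/13.
10/21 < 9/13, so player B binds and δ* = 9/13.

9/13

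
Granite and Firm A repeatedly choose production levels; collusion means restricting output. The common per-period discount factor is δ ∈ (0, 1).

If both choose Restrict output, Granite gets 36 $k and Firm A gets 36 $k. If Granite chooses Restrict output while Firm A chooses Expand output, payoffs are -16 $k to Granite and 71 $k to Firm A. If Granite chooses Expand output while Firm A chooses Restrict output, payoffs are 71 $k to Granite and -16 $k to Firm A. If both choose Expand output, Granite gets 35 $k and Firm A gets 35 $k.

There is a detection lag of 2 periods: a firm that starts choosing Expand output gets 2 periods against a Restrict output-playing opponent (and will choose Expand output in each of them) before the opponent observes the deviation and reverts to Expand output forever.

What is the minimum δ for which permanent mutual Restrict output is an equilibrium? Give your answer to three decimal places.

Deviating for the 2 undetected periods gains 71−36 = 35 per period over cooperation, then loses 36−35 = 1 per period forever once punishment starts.
Gain: 35(1 + δ + … + δ^1); loss: 1·δ^2/(1−δ).
No profitable deviation ⇔ 35(1−δ^2) ≤ 1·δ^2, i.e. δ^2 ≥ 35/(35+1) = 35/36.
Hence δ ≥ (35/36)^(1/2) ≈ 0.986.

0.986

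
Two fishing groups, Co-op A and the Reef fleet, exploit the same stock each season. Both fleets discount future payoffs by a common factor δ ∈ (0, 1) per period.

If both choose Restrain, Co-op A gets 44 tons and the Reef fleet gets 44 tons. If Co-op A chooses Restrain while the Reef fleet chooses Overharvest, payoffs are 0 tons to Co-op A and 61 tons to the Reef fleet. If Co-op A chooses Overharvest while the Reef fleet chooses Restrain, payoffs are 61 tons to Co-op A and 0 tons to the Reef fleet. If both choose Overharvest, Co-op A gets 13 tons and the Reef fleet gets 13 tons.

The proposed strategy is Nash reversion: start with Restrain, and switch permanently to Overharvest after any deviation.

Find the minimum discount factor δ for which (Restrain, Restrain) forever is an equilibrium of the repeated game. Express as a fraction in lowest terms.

17/48

Cooperation forever yields 44 each period: 44/(1−δ).
Deviating yields 61 once, then 13 forever: 61 + 13δ/(1−δ).
No profitable deviation requires 44/(1−δ) ≥ 61 + 13δ/(1−δ).
Multiplying by (1−δ): 44 ≥ 61(1−δ) + 13δ = 61 − 48δ.
So 48δ ≥ 17, i.e. δ ≥ 17/48.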